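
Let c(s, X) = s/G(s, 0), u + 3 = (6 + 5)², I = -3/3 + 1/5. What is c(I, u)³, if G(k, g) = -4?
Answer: 1/125 ≈ 0.0080000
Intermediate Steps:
I = -⅘ (I = -3*⅓ + 1*(⅕) = -1 + ⅕ = -⅘ ≈ -0.80000)
u = 118 (u = -3 + (6 + 5)² = -3 + 11² = -3 + 121 = 118)
c(s, X) = -s/4 (c(s, X) = s/(-4) = s*(-¼) = -s/4)
c(I, u)³ = (-¼*(-⅘))³ = (⅕)³ = 1/125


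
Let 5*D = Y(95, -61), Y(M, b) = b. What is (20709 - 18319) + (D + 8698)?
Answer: 55379/5 ≈ 11076.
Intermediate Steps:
D = -61/5 (D = (1/5)*(-61) = -61/5 ≈ -12.200)
(20709 - 18319) + (D + 8698) = (20709 - 18319) + (-61/5 + 8698) = 2390 + 43429/5 = 55379/5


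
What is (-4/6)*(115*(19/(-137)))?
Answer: 4370/411 ≈ 10.633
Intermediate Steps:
(-4/6)*(115*(19/(-137))) = (-4*1/6)*(115*(19*(-1/137))) = -230*(-19)/(3*137) = -2/3*(-2185/137) = 4370/411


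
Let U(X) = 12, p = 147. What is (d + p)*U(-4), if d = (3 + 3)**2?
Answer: 2196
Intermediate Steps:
d = 36 (d = 6**2 = 36)
(d + p)*U(-4) = (36 + 147)*12 = 183*12 = 2196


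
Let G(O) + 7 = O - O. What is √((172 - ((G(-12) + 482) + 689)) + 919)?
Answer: I*√73 ≈ 8.544*I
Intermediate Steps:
G(O) = -7 (G(O) = -7 + (O - O) = -7 + 0 = -7)
√((172 - ((G(-12) + 482) + 689)) + 919) = √((172 - ((-7 + 482) + 689)) + 919) = √((172 - (475 + 689)) + 919) = √((172 - 1*1164) + 919) = √((172 - 1164) + 919) = √(-992 + 919) = √(-73) = I*√73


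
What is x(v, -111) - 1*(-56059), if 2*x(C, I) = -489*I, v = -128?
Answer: 166397/2 ≈ 83199.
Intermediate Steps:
x(C, I) = -489*I/2 (x(C, I) = (-489*I)/2 = -489*I/2)
x(v, -111) - 1*(-56059) = -489/2*(-111) - 1*(-56059) = 54279/2 + 56059 = 166397/2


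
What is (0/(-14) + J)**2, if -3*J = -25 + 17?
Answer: 64/9 ≈ 7.1111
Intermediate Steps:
J = 8/3 (J = -(-25 + 17)/3 = -1/3*(-8) = 8/3 ≈ 2.6667)
(0/(-14) + J)**2 = (0/(-14) + 8/3)**2 = (0*(-1/14) + 8/3)**2 = (0 + 8/3)**2 = (8/3)**2 = 64/9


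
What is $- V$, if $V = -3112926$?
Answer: $3112926$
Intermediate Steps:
$- V = \left(-1\right) \left(-3112926\right) = 3112926$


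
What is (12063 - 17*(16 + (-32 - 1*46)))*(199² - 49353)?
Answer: -127916984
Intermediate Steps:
(12063 - 17*(16 + (-32 - 1*46)))*(199² - 49353) = (12063 - 17*(16 + (-32 - 46)))*(39601 - 49353) = (12063 - 17*(16 - 78))*(-9752) = (12063 - 17*(-62))*(-9752) = (12063 + 1054)*(-9752) = 13117*(-9752) = -127916984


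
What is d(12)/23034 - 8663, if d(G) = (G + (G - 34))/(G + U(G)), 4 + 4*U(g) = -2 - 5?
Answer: -3691555547/426129 ≈ -8663.0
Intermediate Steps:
U(g) = -11/4 (U(g) = -1 + (-2 - 5)/4 = -1 + (1/4)*(-7) = -1 - 7/4 = -11/4)
d(G) = (-34 + 2*G)/(-11/4 + G) (d(G) = (G + (G - 34))/(G - 11/4) = (G + (-34 + G))/(-11/4 + G) = (-34 + 2*G)/(-11/4 + G))
d(12)/23034 - 8663 = (8*(-17 + 12)/(-11 + 4*12))/23034 - 8663 = (8*(-5)/(-11 + 48))*(1/23034) - 8663 = (8*(-5)/37)*(1/23034) - 8663 = (8*(1/37)*(-5))*(1/23034) - 8663 = -40/37*1/23034 - 8663 = -20/426129 - 8663 = -3691555547/426129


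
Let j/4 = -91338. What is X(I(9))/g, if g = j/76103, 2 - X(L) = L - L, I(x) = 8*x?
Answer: -76103/182676 ≈ -0.41660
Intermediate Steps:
j = -365352 (j = 4*(-91338) = -365352)
X(L) = 2 (X(L) = 2 - (L - L) = 2 - 1*0 = 2 + 0 = 2)
g = -365352/76103 ≈ -4.8008
X(I(9))/g = 2/(-365352/76103) = 2*(-76103/365352) = -76103/182676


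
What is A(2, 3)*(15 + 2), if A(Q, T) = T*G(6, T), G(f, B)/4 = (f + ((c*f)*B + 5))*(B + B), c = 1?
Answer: 35496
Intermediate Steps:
G(f, B) = 8*B*(5 + f + B*f) (G(f, B) = 4*((f + ((1*f)*B + 5))*(B + B)) = 4*((f + (f*B + 5))*(2*B)) = 4*((f + (B*f + 5))*(2*B)) = 4*((f + (5 + B*f))*(2*B)) = 4*((5 + f + B*f)*(2*B)) = 4*(2*B*(5 + f + B*f)) = 8*B*(5 + f + B*f))
A(Q, T) = 8*T²*(11 + 6*T) (A(Q, T) = T*(8*T*(5 + 6 + T*6)) = T*(8*T*(5 + 6 + 6*T)) = T*(8*T*(11 + 6*T)) = 8*T²*(11 + 6*T))
A(2, 3)*(15 + 2) = (3²*(88 + 48*3))*(15 + 2) = (9*(88 + 144))*17 = (9*232)*17 = 2088*17 = 35496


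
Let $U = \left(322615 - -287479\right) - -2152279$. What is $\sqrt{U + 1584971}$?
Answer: $4 \sqrt{271709} \approx 2085.0$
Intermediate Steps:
$U = 2762373$ ($U = \left(322615 + 287479\right) + 2152279 = 610094 + 2152279 = 2762373$)
$\sqrt{U + 1584971} = \sqrt{2762373 + 1584971} = \sqrt{4347344} = 4 \sqrt{271709}$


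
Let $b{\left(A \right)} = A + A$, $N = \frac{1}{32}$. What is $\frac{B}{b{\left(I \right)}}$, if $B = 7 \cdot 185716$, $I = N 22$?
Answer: $\frac{10400096}{11} \approx 9.4546 \cdot 10^{5}$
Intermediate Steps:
$N = \frac{1}{32} \approx 0.03125$
$I = \frac{11}{16}$ ($I = \frac{1}{32} \cdot 22 = \frac{11}{16} \approx 0.6875$)
$B = 1300012$
$b{\left(A \right)} = 2 A$
$\frac{B}{b{\left(I \right)}} = \frac{1300012}{2 \cdot \frac{11}{16}} = \frac{1300012}{\frac{11}{8}} = 1300012 \cdot \frac{8}{11} = \frac{10400096}{11}$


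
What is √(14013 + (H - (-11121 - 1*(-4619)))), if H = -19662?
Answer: √853 ≈ 29.206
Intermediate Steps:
√(14013 + (H - (-11121 - 1*(-4619)))) = √(14013 + (-19662 - (-11121 - 1*(-4619)))) = √(14013 + (-19662 - (-11121 + 4619))) = √(14013 + (-19662 - 1*(-6502))) = √(14013 + (-19662 + 6502)) = √(14013 - 13160) = √853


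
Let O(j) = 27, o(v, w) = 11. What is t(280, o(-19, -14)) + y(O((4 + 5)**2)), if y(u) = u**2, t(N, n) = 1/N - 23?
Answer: 197681/280 ≈ 706.00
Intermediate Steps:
t(N, n) = -23 + 1/N
t(280, o(-19, -14)) + y(O((4 + 5)**2)) = (-23 + 1/280) + 27**2 = (-23 + 1/280) + 729 = -6439/280 + 729 = 197681/280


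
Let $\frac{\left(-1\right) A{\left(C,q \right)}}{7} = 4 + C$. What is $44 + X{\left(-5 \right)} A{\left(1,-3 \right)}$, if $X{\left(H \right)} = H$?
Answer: $219$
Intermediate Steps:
$A{\left(C,q \right)} = -28 - 7 C$ ($A{\left(C,q \right)} = - 7 \left(4 + C\right) = -28 - 7 C$)
$44 + X{\left(-5 \right)} A{\left(1,-3 \right)} = 44 - 5 \left(-28 - 7\right) = 44 - -175 = 44 + 175 = 219$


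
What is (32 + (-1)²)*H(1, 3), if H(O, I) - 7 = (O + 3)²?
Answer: 759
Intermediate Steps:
H(O, I) = 7 + (3 + O)² (H(O, I) = 7 + (O + 3)² = 7 + (3 + O)²)
(32 + (-1)²)*H(1, 3) = (32 + (-1)²)*(7 + (3 + 1)²) = (32 + 1)*(7 + 4²) = 33*(7 + 16) = 33*23 = 759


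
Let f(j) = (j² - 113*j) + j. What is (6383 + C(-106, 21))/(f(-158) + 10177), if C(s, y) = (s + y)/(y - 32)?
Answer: 70298/581207 ≈ 0.12095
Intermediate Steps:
C(s, y) = (s + y)/(-32 + y)
f(j) = j² - 112*j
(6383 + C(-106, 21))/(f(-158) + 10177) = (6383 + (-106 + 21)/(-32 + 21))/(-158*(-112 - 158) + 10177) = (6383 - 85/(-11))/(-158*(-270) + 10177) = (6383 - 1/11*(-85))/(42660 + 10177) = (6383 + 85/11)/52837 = (70298/11)*(1/52837) = 70298/581207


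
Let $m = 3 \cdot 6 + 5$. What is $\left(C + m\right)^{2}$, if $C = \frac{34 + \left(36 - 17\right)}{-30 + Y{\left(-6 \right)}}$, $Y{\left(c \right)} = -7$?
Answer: $\frac{636804}{1369} \approx 465.16$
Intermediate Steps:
$C = - \frac{53}{37}$ ($C = \frac{34 + \left(36 - 17\right)}{-30 - 7} = \frac{34 + \left(36 - 17\right)}{-37} = \left(34 + 19\right) \left(- \frac{1}{37}\right) = 53 \left(- \frac{1}{37}\right) = - \frac{53}{37} \approx -1.4324$)
$m = 23$ ($m = 18 + 5 = 23$)
$\left(C + m\right)^{2} = \left(- \frac{53}{37} + 23\right)^{2} = \left(\frac{798}{37}\right)^{2} = \frac{636804}{1369}$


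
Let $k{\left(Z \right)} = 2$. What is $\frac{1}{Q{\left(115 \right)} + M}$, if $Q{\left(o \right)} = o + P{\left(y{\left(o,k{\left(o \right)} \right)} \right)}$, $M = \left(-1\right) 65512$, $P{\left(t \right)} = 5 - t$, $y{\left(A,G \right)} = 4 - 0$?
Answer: $- \frac{1}{65396} \approx -1.5291 \cdot 10^{-5}$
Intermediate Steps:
$y{\left(A,G \right)} = 4$ ($y{\left(A,G \right)} = 4 + 0 = 4$)
$M = -65512$
$Q{\left(o \right)} = 1 + o$ ($Q{\left(o \right)} = o + \left(5 - 4\right) = o + 1 = 1 + o$)
$\frac{1}{Q{\left(115 \right)} + M} = \frac{1}{\left(1 + 115\right) - 65512} = \frac{1}{116 - 65512} = \frac{1}{-65396} = - \frac{1}{65396}$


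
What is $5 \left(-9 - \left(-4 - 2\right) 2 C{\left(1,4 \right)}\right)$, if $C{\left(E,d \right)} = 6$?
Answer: $315$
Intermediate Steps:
$5 \left(-9 - \left(-4 - 2\right) 2 C{\left(1,4 \right)}\right) = 5 \left(-9 - \left(-4 - 2\right) 2 \cdot 6\right) = 5 \left(-9 - \left(-6\right) 2 \cdot 6\right) = 5 \left(-9 - \left(-12\right) 6\right) = 5 \left(-9 - -72\right) = 5 \left(-9 + 72\right) = 5 \cdot 63 = 315$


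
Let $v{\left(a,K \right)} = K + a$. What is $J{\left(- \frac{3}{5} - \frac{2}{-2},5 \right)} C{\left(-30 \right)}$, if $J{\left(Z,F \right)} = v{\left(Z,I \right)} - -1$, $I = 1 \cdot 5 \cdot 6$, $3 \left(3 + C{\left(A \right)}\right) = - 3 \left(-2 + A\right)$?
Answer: $\frac{4553}{5} \approx 910.6$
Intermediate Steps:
$C{\left(A \right)} = -1 - A$ ($C{\left(A \right)} = -3 + \frac{\left(-3\right) \left(-2 + A\right)}{3} = -3 + \frac{6 - 3 A}{3} = -3 - \left(-2 + A\right) = -1 - A$)
$I = 30$ ($I = 5 \cdot 6 = 30$)
$J{\left(Z,F \right)} = 31 + Z$ ($J{\left(Z,F \right)} = \left(30 + Z\right) - -1 = \left(30 + Z\right) + 1 = 31 + Z$)
$J{\left(- \frac{3}{5} - \frac{2}{-2},5 \right)} C{\left(-30 \right)} = \left(31 - \left(-1 + \frac{3}{5}\right)\right) \left(-1 - -30\right) = \left(31 - - \frac{2}{5}\right) \left(-1 + 30\right) = \left(31 + \left(- \frac{3}{5} + 1\right)\right) 29 = \left(31 + \frac{2}{5}\right) 29 = \frac{157}{5} \cdot 29 = \frac{4553}{5}$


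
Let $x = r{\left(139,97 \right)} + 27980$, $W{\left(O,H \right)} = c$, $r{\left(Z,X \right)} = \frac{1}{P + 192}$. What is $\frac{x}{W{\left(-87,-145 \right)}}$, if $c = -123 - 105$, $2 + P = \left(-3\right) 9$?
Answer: $- \frac{80013}{652} \approx -122.72$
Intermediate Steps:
$P = -29$ ($P = -2 - 27 = -29$)
$r{\left(Z,X \right)} = \frac{1}{163}$ ($r{\left(Z,X \right)} = \frac{1}{-29 + 192} = \frac{1}{163}$)
$c = -228$ ($c = -123 - 105 = -228$)
$W{\left(O,H \right)} = -228$
$x = \frac{4560741}{163}$ ($x = \frac{1}{163} + 27980 = \frac{4560741}{163} \approx 27980.0$)
$\frac{x}{W{\left(-87,-145 \right)}} = \frac{4560741}{163 \left(-228\right)} = \frac{4560741}{163} \left(- \frac{1}{228}\right) = - \frac{80013}{652}$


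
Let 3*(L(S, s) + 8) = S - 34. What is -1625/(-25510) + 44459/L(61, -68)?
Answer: 226830143/5102 ≈ 44459.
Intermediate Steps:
L(S, s) = -58/3 + S/3 (L(S, s) = -8 + (S - 34)/3 = -8 + (-34 + S)/3 = -8 + (-34/3 + S/3) = -58/3 + S/3)
-1625/(-25510) + 44459/L(61, -68) = -1625/(-25510) + 44459/(-58/3 + (⅓)*61) = -1625*(-1/25510) + 44459/(-58/3 + 61/3) = 325/5102 + 44459/1 = 325/5102 + 44459*1 = 325/5102 + 44459 = 226830143/5102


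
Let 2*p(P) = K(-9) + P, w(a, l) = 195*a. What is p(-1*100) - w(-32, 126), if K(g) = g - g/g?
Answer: 6185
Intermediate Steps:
K(g) = -1 + g (K(g) = g - 1*1 = g - 1 = -1 + g)
p(P) = -5 + P/2 (p(P) = ((-1 - 9) + P)/2 = (-10 + P)/2 = -5 + P/2)
p(-1*100) - w(-32, 126) = (-5 + (-1*100)/2) - 195*(-32) = (-5 + (½)*(-100)) - 1*(-6240) = (-5 - 50) + 6240 = -55 + 6240 = 6185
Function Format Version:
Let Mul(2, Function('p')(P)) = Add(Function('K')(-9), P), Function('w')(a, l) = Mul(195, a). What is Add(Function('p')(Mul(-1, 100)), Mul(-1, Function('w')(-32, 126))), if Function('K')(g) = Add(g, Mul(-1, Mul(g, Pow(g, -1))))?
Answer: 6185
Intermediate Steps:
Function('K')(g) = Add(-1, g) (Function('K')(g) = Add(g, Mul(-1, 1)) = Add(g, -1) = Add(-1, g))
Function('p')(P) = Add(-5, Mul(Rational(1, 2), P)) (Function('p')(P) = Mul(Rational(1, 2), Add(Add(-1, -9), P)) = Mul(Rational(1, 2), Add(-10, P)) = Add(-5, Mul(Rational(1, 2), P)))
Add(Function('p')(Mul(-1, 100)), Mul(-1, Function('w')(-32, 126))) = Add(Add(-5, Mul(Rational(1, 2), Mul(-1, 100))), Mul(-1, Mul(195, -32))) = Add(Add(-5, Mul(Rational(1, 2), -100)), Mul(-1, -6240)) = Add(Add(-5, -50), 6240) = Add(-55, 6240) = 6185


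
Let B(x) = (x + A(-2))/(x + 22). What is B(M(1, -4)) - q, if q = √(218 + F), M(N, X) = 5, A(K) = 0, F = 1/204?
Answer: 5/27 - √2268123/102 ≈ -14.580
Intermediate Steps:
F = 1/204 ≈ 0.0049020
B(x) = x/(22 + x) (B(x) = (x + 0)/(x + 22) = x/(22 + x))
q = √2268123/102 (q = √(218 + 1/204) = √(44473/204) = √2268123/102 ≈ 14.765)
B(M(1, -4)) - q = 5/(22 + 5) - √2268123/102 = 5/27 - √2268123/102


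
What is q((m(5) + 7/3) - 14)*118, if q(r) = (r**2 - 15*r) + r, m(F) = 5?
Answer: 146320/9 ≈ 16258.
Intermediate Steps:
q(r) = r**2 - 14*r
q((m(5) + 7/3) - 14)*118 = (((5 + 7/3) - 14)*(-14 + ((5 + 7/3) - 14)))*118 = ((22/3 - 14)*(-14 + (22/3 - 14)))*118 = -20*(-14 - 20/3)/3*118 = -20/3*(-62/3)*118 = (1240/9)*118 = 146320/9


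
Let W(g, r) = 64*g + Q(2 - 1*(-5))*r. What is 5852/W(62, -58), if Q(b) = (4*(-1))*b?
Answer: 1463/1398 ≈ 1.0465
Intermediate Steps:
Q(b) = -4*b
W(g, r) = -28*r + 64*g (W(g, r) = 64*g + (-4*(2 - 1*(-5)))*r = 64*g + (-4*(2 + 5))*r = 64*g + (-4*7)*r = 64*g - 28*r = -28*r + 64*g)
5852/W(62, -58) = 5852/(-28*(-58) + 64*62) = 5852/(1624 + 3968) = 5852/5592 = 5852*(1/5592) = 1463/1398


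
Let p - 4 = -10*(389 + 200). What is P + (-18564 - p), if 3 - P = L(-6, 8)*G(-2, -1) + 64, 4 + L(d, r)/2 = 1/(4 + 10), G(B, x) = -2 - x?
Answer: -89228/7 ≈ -12747.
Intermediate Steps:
p = -5886 (p = 4 - 10*(389 + 200) = 4 - 10*589 = 4 - 5890 = -5886)
L(d, r) = -55/7 (L(d, r) = -8 + 2/(4 + 10) = -8 + 2/14 = -8 + 2*(1/14) = -8 + ⅐ = -55/7)
P = -482/7 (P = 3 - (-55*(-2 - 1*(-1))/7 + 64) = 3 - (-55*(-2 + 1)/7 + 64) = 3 - (-55/7*(-1) + 64) = 3 - (55/7 + 64) = 3 - 1*503/7 = 3 - 503/7 = -482/7 ≈ -68.857)
P + (-18564 - p) = -482/7 + (-18564 - 1*(-5886)) = -482/7 + (-18564 + 5886) = -482/7 - 12678 = -89228/7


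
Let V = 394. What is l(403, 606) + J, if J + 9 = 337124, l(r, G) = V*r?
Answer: 495897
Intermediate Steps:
l(r, G) = 394*r
J = 337115 (J = -9 + 337124 = 337115)
l(403, 606) + J = 394*403 + 337115 = 158782 + 337115 = 495897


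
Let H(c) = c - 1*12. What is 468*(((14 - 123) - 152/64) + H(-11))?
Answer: -125775/2 ≈ -62888.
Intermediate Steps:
H(c) = -12 + c (H(c) = c - 12 = -12 + c)
468*(((14 - 123) - 152/64) + H(-11)) = 468*(((14 - 123) - 152/64) + (-12 - 11)) = 468*((-109 - 152*1/64) - 23) = 468*((-109 - 19/8) - 23) = 468*(-891/8 - 23) = 468*(-1075/8) = -125775/2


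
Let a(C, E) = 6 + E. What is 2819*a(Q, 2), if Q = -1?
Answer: 22552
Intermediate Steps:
2819*a(Q, 2) = 2819*(6 + 2) = 2819*8 = 22552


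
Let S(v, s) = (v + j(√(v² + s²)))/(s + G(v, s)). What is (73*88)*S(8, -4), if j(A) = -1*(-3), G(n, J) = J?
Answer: -8833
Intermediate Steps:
j(A) = 3
S(v, s) = (3 + v)/(2*s) (S(v, s) = (v + 3)/(s + s) = (3 + v)/((2*s)) = (3 + v)*(1/(2*s)) = (3 + v)/(2*s))
(73*88)*S(8, -4) = (73*88)*((½)*(3 + 8)/(-4)) = 6424*((½)*(-¼)*11) = 6424*(-11/8) = -8833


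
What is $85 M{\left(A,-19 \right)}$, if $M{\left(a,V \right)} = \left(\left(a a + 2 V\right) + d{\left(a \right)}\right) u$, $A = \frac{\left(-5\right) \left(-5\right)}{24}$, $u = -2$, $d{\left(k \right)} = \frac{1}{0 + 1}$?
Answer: $\frac{1758395}{288} \approx 6105.5$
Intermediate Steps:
$d{\left(k \right)} = 1$ ($d{\left(k \right)} = 1^{-1} = 1$)
$A = \frac{25}{24}$ ($A = 25 \cdot \frac{1}{24} = \frac{25}{24} \approx 1.0417$)
$M{\left(a,V \right)} = -2 - 4 V - 2 a^{2}$ ($M{\left(a,V \right)} = \left(\left(a a + 2 V\right) + 1\right) \left(-2\right) = \left(\left(a^{2} + 2 V\right) + 1\right) \left(-2\right) = \left(1 + a^{2} + 2 V\right) \left(-2\right) = -2 - 4 V - 2 a^{2}$)
$85 M{\left(A,-19 \right)} = 85 \left(-2 - -76 - 2 \left(\frac{25}{24}\right)^{2}\right) = 85 \left(-2 + 76 - \frac{625}{288}\right) = 85 \cdot \frac{20687}{288} = \frac{1758395}{288}$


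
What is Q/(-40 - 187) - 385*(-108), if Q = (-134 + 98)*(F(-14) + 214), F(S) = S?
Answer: 9445860/227 ≈ 41612.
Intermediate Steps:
Q = -7200 (Q = (-134 + 98)*(-14 + 214) = -36*200 = -7200)
Q/(-40 - 187) - 385*(-108) = -7200/(-40 - 187) - 385*(-108) = -7200/(-227) + 41580 = -7200*(-1/227) + 41580 = 7200/227 + 41580 = 9445860/227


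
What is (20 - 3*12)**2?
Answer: 256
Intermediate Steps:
(20 - 3*12)**2 = (20 - 36)**2 = (-16)**2 = 256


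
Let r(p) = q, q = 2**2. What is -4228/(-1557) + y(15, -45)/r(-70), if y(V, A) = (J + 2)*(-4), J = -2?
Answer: 4228/1557 ≈ 2.7155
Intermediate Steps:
q = 4
r(p) = 4
y(V, A) = 0 (y(V, A) = (-2 + 2)*(-4) = 0*(-4) = 0)
-4228/(-1557) + y(15, -45)/r(-70) = -4228/(-1557) + 0/4 = -4228*(-1/1557) + 0*(1/4) = 4228/1557 + 0 = 4228/1557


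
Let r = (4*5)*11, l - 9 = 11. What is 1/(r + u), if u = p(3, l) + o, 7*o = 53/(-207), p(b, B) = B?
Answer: 1449/347707 ≈ 0.0041673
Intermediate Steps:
l = 20 (l = 9 + 11 = 20)
r = 220 (r = 20*11 = 220)
o = -53/1449 (o = (53/(-207))/7 = (53*(-1/207))/7 = (1/7)*(-53/207) = -53/1449 ≈ -0.036577)
u = 28927/1449 (u = 20 - 53/1449 = 28927/1449 ≈ 19.963)
1/(r + u) = 1/(220 + 28927/1449) = 1/(347707/1449) = 1449/347707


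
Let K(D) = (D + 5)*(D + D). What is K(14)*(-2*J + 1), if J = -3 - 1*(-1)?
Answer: 2660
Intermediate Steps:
J = -2 (J = -3 + 1 = -2)
K(D) = 2*D*(5 + D) (K(D) = (5 + D)*(2*D) = 2*D*(5 + D))
K(14)*(-2*J + 1) = (2*14*(5 + 14))*(-2*(-2) + 1) = (2*14*19)*(4 + 1) = 532*5 = 2660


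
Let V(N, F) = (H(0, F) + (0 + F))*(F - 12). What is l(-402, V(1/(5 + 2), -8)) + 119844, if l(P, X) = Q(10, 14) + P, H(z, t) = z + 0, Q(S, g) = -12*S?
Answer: 119322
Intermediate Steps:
H(z, t) = z
V(N, F) = F*(-12 + F) (V(N, F) = (0 + (0 + F))*(F - 12) = (0 + F)*(-12 + F) = F*(-12 + F))
l(P, X) = -120 + P (l(P, X) = -12*10 + P = -120 + P)
l(-402, V(1/(5 + 2), -8)) + 119844 = (-120 - 402) + 119844 = -522 + 119844 = 119322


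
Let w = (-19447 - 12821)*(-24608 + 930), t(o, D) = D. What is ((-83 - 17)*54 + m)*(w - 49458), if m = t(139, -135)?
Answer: -4228697081610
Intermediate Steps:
m = -135
w = 764041704 (w = -32268*(-23678) = 764041704)
((-83 - 17)*54 + m)*(w - 49458) = ((-83 - 17)*54 - 135)*(764041704 - 49458) = (-100*54 - 135)*763992246 = (-5400 - 135)*763992246 = -5535*763992246 = -4228697081610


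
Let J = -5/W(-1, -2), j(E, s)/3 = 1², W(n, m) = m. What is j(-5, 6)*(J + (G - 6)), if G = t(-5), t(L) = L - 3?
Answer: -69/2 ≈ -34.500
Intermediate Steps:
j(E, s) = 3 (j(E, s) = 3*1² = 3*1 = 3)
t(L) = -3 + L
G = -8 (G = -3 - 5 = -8)
J = 5/2 (J = -5/(-2) = -5*(-½) = 5/2 ≈ 2.5000)
j(-5, 6)*(J + (G - 6)) = 3*(5/2 + (-8 - 6)) = 3*(5/2 - 14) = 3*(-23/2) = -69/2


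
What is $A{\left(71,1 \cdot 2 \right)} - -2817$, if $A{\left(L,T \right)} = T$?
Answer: $2819$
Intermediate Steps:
$A{\left(71,1 \cdot 2 \right)} - -2817 = 1 \cdot 2 - -2817 = 2 + 2817 = 2819$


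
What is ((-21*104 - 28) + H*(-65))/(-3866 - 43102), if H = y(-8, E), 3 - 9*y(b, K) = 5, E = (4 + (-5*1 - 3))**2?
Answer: 9889/211356 ≈ 0.046788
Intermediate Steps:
E = 16 (E = (4 + (-5 - 3))**2 = (4 - 8)**2 = (-4)**2 = 16)
y(b, K) = -2/9 (y(b, K) = 1/3 - 1/9*5 = 1/3 - 5/9 = -2/9)
H = -2/9 ≈ -0.22222
((-21*104 - 28) + H*(-65))/(-3866 - 43102) = ((-21*104 - 28) - 2/9*(-65))/(-3866 - 43102) = ((-2184 - 28) + 130/9)/(-46968) = (-2212 + 130/9)*(-1/46968) = -19778/9*(-1/46968) = 9889/211356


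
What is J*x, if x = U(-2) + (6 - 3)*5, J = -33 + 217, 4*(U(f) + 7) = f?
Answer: 1380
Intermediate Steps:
U(f) = -7 + f/4
J = 184
x = 15/2 (x = (-7 + (¼)*(-2)) + (6 - 3)*5 = (-7 - ½) + 3*5 = -15/2 + 15 = 15/2 ≈ 7.5000)
J*x = 184*(15/2) = 1380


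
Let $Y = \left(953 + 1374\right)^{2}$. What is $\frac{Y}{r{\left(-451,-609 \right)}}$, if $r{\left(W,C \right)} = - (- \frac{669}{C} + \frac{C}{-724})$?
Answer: $- \frac{795842944988}{285079} \approx -2.7917 \cdot 10^{6}$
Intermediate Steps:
$r{\left(W,C \right)} = \frac{669}{C} + \frac{C}{724}$ ($r{\left(W,C \right)} = - (- \frac{669}{C} + C \left(- \frac{1}{724}\right)) = - (- \frac{669}{C} - \frac{C}{724}) = \frac{669}{C} + \frac{C}{724}$)
$Y = 5414929$ ($Y = 2327^{2} = 5414929$)
$\frac{Y}{r{\left(-451,-609 \right)}} = \frac{5414929}{\frac{669}{-609} + \frac{1}{724} \left(-609\right)} = \frac{5414929}{669 \left(- \frac{1}{609}\right) - \frac{609}{724}} = \frac{5414929}{- \frac{223}{203} - \frac{609}{724}} = \frac{5414929}{- \frac{285079}{146972}} = 5414929 \left(- \frac{146972}{285079}\right) = - \frac{795842944988}{285079}$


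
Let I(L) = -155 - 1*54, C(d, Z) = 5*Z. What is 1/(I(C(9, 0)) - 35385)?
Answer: -1/35594 ≈ -2.8095e-5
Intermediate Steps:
I(L) = -209 (I(L) = -155 - 54 = -209)
1/(I(C(9, 0)) - 35385) = 1/(-209 - 35385) = 1/(-35594) = -1/35594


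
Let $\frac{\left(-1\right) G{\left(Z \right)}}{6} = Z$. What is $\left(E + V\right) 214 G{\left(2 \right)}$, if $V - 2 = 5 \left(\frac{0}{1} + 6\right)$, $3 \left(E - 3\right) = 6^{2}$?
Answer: $-120696$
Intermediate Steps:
$G{\left(Z \right)} = - 6 Z$
$E = 15$ ($E = 3 + \frac{6^{2}}{3} = 3 + \frac{1}{3} \cdot 36 = 3 + 12 = 15$)
$V = 32$ ($V = 2 + 5 \left(\frac{0}{1} + 6\right) = 2 + 5 \left(0 \cdot 1 + 6\right) = 2 + 5 \left(0 + 6\right) = 2 + 5 \cdot 6 = 2 + 30 = 32$)
$\left(E + V\right) 214 G{\left(2 \right)} = \left(15 + 32\right) 214 \left(\left(-6\right) 2\right) = 47 \cdot 214 \left(-12\right) = 10058 \left(-12\right) = -120696$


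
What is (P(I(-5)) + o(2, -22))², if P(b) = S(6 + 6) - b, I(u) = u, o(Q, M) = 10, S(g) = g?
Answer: 729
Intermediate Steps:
P(b) = 12 - b (P(b) = (6 + 6) - b = 12 - b)
(P(I(-5)) + o(2, -22))² = ((12 - 1*(-5)) + 10)² = ((12 + 5) + 10)² = (17 + 10)² = 27² = 729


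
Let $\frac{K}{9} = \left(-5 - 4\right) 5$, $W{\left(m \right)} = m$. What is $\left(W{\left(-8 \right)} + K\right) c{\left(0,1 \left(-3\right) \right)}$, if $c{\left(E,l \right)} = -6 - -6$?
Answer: $0$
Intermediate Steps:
$K = -405$ ($K = 9 \left(-5 - 4\right) 5 = 9 \left(\left(-9\right) 5\right) = 9 \left(-45\right) = -405$)
$c{\left(E,l \right)} = 0$ ($c{\left(E,l \right)} = -6 + 6 = 0$)
$\left(W{\left(-8 \right)} + K\right) c{\left(0,1 \left(-3\right) \right)} = \left(-8 - 405\right) 0 = \left(-413\right) 0 = 0$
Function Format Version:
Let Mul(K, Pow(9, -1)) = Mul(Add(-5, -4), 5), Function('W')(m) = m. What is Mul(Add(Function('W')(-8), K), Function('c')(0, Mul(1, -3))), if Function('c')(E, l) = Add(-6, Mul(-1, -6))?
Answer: 0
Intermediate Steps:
K = -405 (K = Mul(9, Mul(Add(-5, -4), 5)) = Mul(9, Mul(-9, 5)) = Mul(9, -45) = -405)
Function('c')(E, l) = 0 (Function('c')(E, l) = Add(-6, 6) = 0)
Mul(Add(Function('W')(-8), K), Function('c')(0, Mul(1, -3))) = Mul(Add(-8, -405), 0) = Mul(-413, 0) = 0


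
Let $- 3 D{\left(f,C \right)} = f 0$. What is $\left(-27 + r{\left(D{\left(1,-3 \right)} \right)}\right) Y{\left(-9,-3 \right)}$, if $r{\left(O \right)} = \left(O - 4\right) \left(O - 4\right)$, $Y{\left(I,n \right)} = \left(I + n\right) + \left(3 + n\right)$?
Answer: $132$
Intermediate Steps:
$Y{\left(I,n \right)} = 3 + I + 2 n$
$D{\left(f,C \right)} = 0$ ($D{\left(f,C \right)} = - \frac{f 0}{3} = \left(- \frac{1}{3}\right) 0 = 0$)
$r{\left(O \right)} = \left(-4 + O\right)^{2}$ ($r{\left(O \right)} = \left(-4 + O\right) \left(-4 + O\right) = \left(-4 + O\right)^{2}$)
$\left(-27 + r{\left(D{\left(1,-3 \right)} \right)}\right) Y{\left(-9,-3 \right)} = \left(-27 + \left(-4 + 0\right)^{2}\right) \left(3 - 9 + 2 \left(-3\right)\right) = \left(-27 + \left(-4\right)^{2}\right) \left(3 - 9 - 6\right) = \left(-27 + 16\right) \left(-12\right) = \left(-11\right) \left(-12\right) = 132$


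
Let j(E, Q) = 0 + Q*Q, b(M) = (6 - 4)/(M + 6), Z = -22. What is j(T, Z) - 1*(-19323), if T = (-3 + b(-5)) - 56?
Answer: 19807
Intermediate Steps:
b(M) = 2/(6 + M)
T = -57 (T = (-3 + 2/(6 - 5)) - 56 = (-3 + 2/1) - 56 = (-3 + 2*1) - 56 = (-3 + 2) - 56 = -1 - 56 = -57)
j(E, Q) = Q² (j(E, Q) = 0 + Q² = Q²)
j(T, Z) - 1*(-19323) = (-22)² - 1*(-19323) = 484 + 19323 = 19807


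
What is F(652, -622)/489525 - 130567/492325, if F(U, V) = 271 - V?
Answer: -2539046578/9640215825 ≈ -0.26338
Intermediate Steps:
F(652, -622)/489525 - 130567/492325 = (271 - 1*(-622))/489525 - 130567/492325 = (271 + 622)*(1/489525) - 130567*1/492325 = 893*(1/489525) - 130567/492325 = 893/489525 - 130567/492325 = -2539046578/9640215825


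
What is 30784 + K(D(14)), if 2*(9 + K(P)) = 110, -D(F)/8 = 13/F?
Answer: 30830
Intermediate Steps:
D(F) = -104/F
K(P) = 46 (K(P) = -9 + (1/2)*110 = -9 + 55 = 46)
30784 + K(D(14)) = 30784 + 46 = 30830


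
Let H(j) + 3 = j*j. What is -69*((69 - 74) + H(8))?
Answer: -3864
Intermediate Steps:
H(j) = -3 + j**2 (H(j) = -3 + j*j = -3 + j**2)
-69*((69 - 74) + H(8)) = -69*((69 - 74) + (-3 + 8**2)) = -69*(-5 + (-3 + 64)) = -69*(-5 + 61) = -69*56 = -3864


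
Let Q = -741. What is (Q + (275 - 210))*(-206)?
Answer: 139256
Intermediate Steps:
(Q + (275 - 210))*(-206) = (-741 + (275 - 210))*(-206) = (-741 + 65)*(-206) = -676*(-206) = 139256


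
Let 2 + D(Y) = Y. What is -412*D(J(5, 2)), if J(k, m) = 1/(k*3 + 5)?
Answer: 4017/5 ≈ 803.40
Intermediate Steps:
J(k, m) = 1/(5 + 3*k) (J(k, m) = 1/(3*k + 5) = 1/(5 + 3*k))
D(Y) = -2 + Y
-412*D(J(5, 2)) = -412*(-2 + 1/(5 + 3*5)) = -412*(-2 + 1/(5 + 15)) = -412*(-2 + 1/20) = -412*(-39/20) = 4017/5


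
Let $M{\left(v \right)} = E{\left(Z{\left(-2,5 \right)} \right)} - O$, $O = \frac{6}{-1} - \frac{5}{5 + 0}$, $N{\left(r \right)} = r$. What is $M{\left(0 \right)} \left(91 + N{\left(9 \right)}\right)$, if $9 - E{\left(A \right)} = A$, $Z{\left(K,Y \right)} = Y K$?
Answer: $2600$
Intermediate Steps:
$Z{\left(K,Y \right)} = K Y$
$O = -7$ ($O = 6 \left(-1\right) - \frac{5}{5} = -6 - 1 = -7$)
$E{\left(A \right)} = 9 - A$
$M{\left(v \right)} = 26$ ($M{\left(v \right)} = \left(9 - \left(-2\right) 5\right) - -7 = \left(9 - -10\right) + 7 = \left(9 + 10\right) + 7 = 19 + 7 = 26$)
$M{\left(0 \right)} \left(91 + N{\left(9 \right)}\right) = 26 \left(91 + 9\right) = 26 \cdot 100 = 2600$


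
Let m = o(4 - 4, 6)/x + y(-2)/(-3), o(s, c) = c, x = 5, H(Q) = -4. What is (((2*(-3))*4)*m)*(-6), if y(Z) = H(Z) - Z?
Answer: 1344/5 ≈ 268.80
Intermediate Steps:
y(Z) = -4 - Z
m = 28/15 (m = 6/5 + (-4 - 1*(-2))/(-3) = 6*(⅕) + (-4 + 2)*(-⅓) = 6/5 - 2*(-⅓) = 6/5 + ⅔ = 28/15 ≈ 1.8667)
(((2*(-3))*4)*m)*(-6) = (((2*(-3))*4)*(28/15))*(-6) = (-6*4*(28/15))*(-6) = -24*28/15*(-6) = -224/5*(-6) = 1344/5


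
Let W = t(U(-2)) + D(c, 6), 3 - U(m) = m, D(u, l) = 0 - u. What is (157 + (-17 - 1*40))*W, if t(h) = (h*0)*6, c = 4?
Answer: -400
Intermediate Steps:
D(u, l) = -u
U(m) = 3 - m
t(h) = 0 (t(h) = 0*6 = 0)
W = -4 (W = 0 - 1*4 = 0 - 4 = -4)
(157 + (-17 - 1*40))*W = (157 + (-17 - 1*40))*(-4) = (157 + (-17 - 40))*(-4) = (157 - 57)*(-4) = 100*(-4) = -400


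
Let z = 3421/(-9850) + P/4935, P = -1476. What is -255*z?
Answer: 106832199/648130 ≈ 164.83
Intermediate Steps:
z = -2094749/3240650 (z = 3421/(-9850) - 1476/4935 = 3421*(-1/9850) - 1476*1/4935 = -3421/9850 - 492/1645 = -2094749/3240650 ≈ -0.64640)
-255*z = -255*(-2094749/3240650) = 106832199/648130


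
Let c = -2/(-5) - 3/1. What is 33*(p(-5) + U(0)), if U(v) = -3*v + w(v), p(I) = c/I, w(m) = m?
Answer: 429/25 ≈ 17.160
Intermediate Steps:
c = -13/5 (c = -2*(-1/5) - 3*1 = 2/5 - 3 = -13/5 ≈ -2.6000)
p(I) = -13/(5*I)
U(v) = -2*v (U(v) = -3*v + v = -2*v)
33*(p(-5) + U(0)) = 33*(-13/5/(-5) - 2*0) = 33*(-13/5*(-1/5) + 0) = 33*(13/25 + 0) = 33*(13/25) = 429/25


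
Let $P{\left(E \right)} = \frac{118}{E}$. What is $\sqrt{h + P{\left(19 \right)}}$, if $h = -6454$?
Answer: $\frac{6 i \sqrt{64657}}{19} \approx 80.298 i$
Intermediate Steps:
$\sqrt{h + P{\left(19 \right)}} = \sqrt{-6454 + \frac{118}{19}} = \sqrt{- \frac{122508}{19}} = \frac{6 i \sqrt{64657}}{19}$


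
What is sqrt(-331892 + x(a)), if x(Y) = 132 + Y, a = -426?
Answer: 67*I*sqrt(74) ≈ 576.36*I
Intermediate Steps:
sqrt(-331892 + x(a)) = sqrt(-331892 + (132 - 426)) = sqrt(-331892 - 294) = sqrt(-332186) = 67*I*sqrt(74)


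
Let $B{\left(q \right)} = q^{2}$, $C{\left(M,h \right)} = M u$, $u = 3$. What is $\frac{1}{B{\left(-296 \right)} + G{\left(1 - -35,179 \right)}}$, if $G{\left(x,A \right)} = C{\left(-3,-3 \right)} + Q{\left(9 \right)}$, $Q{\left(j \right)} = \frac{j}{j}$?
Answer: $\frac{1}{87608} \approx 1.1414 \cdot 10^{-5}$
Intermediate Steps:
$Q{\left(j \right)} = 1$
$C{\left(M,h \right)} = 3 M$ ($C{\left(M,h \right)} = M 3 = 3 M$)
$G{\left(x,A \right)} = -8$ ($G{\left(x,A \right)} = 3 \left(-3\right) + 1 = -9 + 1 = -8$)
$\frac{1}{B{\left(-296 \right)} + G{\left(1 - -35,179 \right)}} = \frac{1}{\left(-296\right)^{2} - 8} = \frac{1}{87616 - 8} = \frac{1}{87608}$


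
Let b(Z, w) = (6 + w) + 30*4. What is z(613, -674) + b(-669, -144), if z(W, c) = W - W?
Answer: -18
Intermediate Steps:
z(W, c) = 0
b(Z, w) = 126 + w (b(Z, w) = (6 + w) + 120 = 126 + w)
z(613, -674) + b(-669, -144) = 0 + (126 - 144) = 0 - 18 = -18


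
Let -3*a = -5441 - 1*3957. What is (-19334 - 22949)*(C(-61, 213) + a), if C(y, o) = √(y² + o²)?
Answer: -397375634/3 - 42283*√49090 ≈ -1.4183e+8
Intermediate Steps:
a = 9398/3 (a = -(-5441 - 1*3957)/3 = -(-5441 - 3957)/3 = -⅓*(-9398) = 9398/3 ≈ 3132.7)
C(y, o) = √(o² + y²)
(-19334 - 22949)*(C(-61, 213) + a) = (-19334 - 22949)*(√(213² + (-61)²) + 9398/3) = -42283*(√(45369 + 3721) + 9398/3) = -42283*(√49090 + 9398/3) = -42283*(9398/3 + √49090) = -397375634/3 - 42283*√49090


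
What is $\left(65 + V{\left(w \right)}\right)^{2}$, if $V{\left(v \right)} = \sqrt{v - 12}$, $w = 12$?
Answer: $4225$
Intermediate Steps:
$V{\left(v \right)} = \sqrt{-12 + v}$
$\left(65 + V{\left(w \right)}\right)^{2} = \left(65 + \sqrt{-12 + 12}\right)^{2} = \left(65 + \sqrt{0}\right)^{2} = \left(65 + 0\right)^{2} = 65^{2} = 4225$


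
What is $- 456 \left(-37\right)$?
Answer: $16872$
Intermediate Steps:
$- 456 \left(-37\right) = \left(-1\right) \left(-16872\right) = 16872$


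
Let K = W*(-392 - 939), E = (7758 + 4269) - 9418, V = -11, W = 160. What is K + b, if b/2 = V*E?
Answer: -270358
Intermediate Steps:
E = 2609 (E = 12027 - 9418 = 2609)
b = -57398 (b = 2*(-11*2609) = 2*(-28699) = -57398)
K = -212960 (K = 160*(-392 - 939) = 160*(-1331) = -212960)
K + b = -212960 - 57398 = -270358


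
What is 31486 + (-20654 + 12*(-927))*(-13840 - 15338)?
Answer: 927249970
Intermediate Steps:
31486 + (-20654 + 12*(-927))*(-13840 - 15338) = 31486 + (-20654 - 11124)*(-29178) = 31486 - 31778*(-29178) = 31486 + 927218484 = 927249970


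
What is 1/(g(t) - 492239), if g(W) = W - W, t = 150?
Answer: -1/492239 ≈ -2.0315e-6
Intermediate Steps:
g(W) = 0
1/(g(t) - 492239) = 1/(0 - 492239) = 1/(-492239) = -1/492239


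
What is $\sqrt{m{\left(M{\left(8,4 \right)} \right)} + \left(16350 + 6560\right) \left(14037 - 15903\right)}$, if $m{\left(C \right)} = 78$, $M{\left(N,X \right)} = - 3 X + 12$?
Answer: $3 i \sqrt{4749998} \approx 6538.3 i$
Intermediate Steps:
$M{\left(N,X \right)} = 12 - 3 X$
$\sqrt{m{\left(M{\left(8,4 \right)} \right)} + \left(16350 + 6560\right) \left(14037 - 15903\right)} = \sqrt{78 + \left(16350 + 6560\right) \left(14037 - 15903\right)} = \sqrt{78 + 22910 \left(-1866\right)} = \sqrt{78 - 42750060} = \sqrt{-42749982} = 3 i \sqrt{4749998}$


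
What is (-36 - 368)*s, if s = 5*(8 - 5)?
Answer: -6060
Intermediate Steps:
s = 15 (s = 5*3 = 15)
(-36 - 368)*s = (-36 - 368)*15 = -404*15 = -6060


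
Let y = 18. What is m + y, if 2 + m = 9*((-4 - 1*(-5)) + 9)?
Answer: 106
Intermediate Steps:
m = 88 (m = -2 + 9*((-4 - 1*(-5)) + 9) = -2 + 9*((-4 + 5) + 9) = -2 + 9*(1 + 9) = -2 + 9*10 = -2 + 90 = 88)
m + y = 88 + 18 = 106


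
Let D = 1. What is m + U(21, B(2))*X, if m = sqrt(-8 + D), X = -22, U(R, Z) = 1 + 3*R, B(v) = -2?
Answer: -1408 + I*sqrt(7) ≈ -1408.0 + 2.6458*I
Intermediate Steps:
m = I*sqrt(7) (m = sqrt(-8 + 1) = sqrt(-7) = I*sqrt(7) ≈ 2.6458*I)
m + U(21, B(2))*X = I*sqrt(7) + (1 + 3*21)*(-22) = I*sqrt(7) + (1 + 63)*(-22) = I*sqrt(7) + 64*(-22) = I*sqrt(7) - 1408 = -1408 + I*sqrt(7)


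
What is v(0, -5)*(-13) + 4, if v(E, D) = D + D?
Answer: 134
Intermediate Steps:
v(E, D) = 2*D
v(0, -5)*(-13) + 4 = (2*(-5))*(-13) + 4 = -10*(-13) + 4 = 130 + 4 = 134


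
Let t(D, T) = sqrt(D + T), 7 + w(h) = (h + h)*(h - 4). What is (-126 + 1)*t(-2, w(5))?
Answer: -125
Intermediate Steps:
w(h) = -7 + 2*h*(-4 + h) (w(h) = -7 + (h + h)*(h - 4) = -7 + (2*h)*(-4 + h) = -7 + 2*h*(-4 + h))
(-126 + 1)*t(-2, w(5)) = (-126 + 1)*sqrt(-2 + (-7 - 8*5 + 2*5**2)) = -125*sqrt(-2 + (-7 - 40 + 2*25)) = -125*sqrt(-2 + (-7 - 40 + 50)) = -125*sqrt(-2 + 3) = -125*sqrt(1) = -125*1 = -125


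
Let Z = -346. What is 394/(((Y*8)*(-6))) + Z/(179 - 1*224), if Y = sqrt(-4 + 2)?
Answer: 346/45 + 197*I*sqrt(2)/48 ≈ 7.6889 + 5.8042*I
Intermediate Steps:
Y = I*sqrt(2) (Y = sqrt(-2) = I*sqrt(2) ≈ 1.4142*I)
394/(((Y*8)*(-6))) + Z/(179 - 1*224) = 394/((((I*sqrt(2))*8)*(-6))) - 346/(179 - 1*224) = 394/(((8*I*sqrt(2))*(-6))) - 346/(179 - 224) = 394/((-48*I*sqrt(2))) - 346/(-45) = 394*(I*sqrt(2)/96) - 346*(-1/45) = 197*I*sqrt(2)/48 + 346/45 = 346/45 + 197*I*sqrt(2)/48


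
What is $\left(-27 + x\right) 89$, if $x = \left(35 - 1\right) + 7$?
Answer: $1246$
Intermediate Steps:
$x = 41$ ($x = 34 + 7 = 41$)
$\left(-27 + x\right) 89 = \left(-27 + 41\right) 89 = 14 \cdot 89 = 1246$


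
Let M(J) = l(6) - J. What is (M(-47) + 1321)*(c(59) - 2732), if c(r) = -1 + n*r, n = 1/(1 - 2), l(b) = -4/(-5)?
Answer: -19108448/5 ≈ -3.8217e+6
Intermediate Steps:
l(b) = ⅘ (l(b) = -4*(-⅕) = ⅘)
n = -1 (n = 1/(-1) = -1)
M(J) = ⅘ - J
c(r) = -1 - r
(M(-47) + 1321)*(c(59) - 2732) = ((⅘ - 1*(-47)) + 1321)*((-1 - 1*59) - 2732) = ((⅘ + 47) + 1321)*((-1 - 59) - 2732) = (239/5 + 1321)*(-60 - 2732) = (6844/5)*(-2792) = -19108448/5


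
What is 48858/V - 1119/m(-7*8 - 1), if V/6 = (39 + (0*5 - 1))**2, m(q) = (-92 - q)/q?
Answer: -91817647/50540 ≈ -1816.7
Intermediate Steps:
m(q) = (-92 - q)/q
V = 8664 (V = 6*(39 + (0*5 - 1))**2 = 6*(39 + (0 - 1))**2 = 6*(39 - 1)**2 = 6*38**2 = 6*1444 = 8664)
48858/V - 1119/m(-7*8 - 1) = 48858/8664 - 1119*(-7*8 - 1)/(-92 - (-7*8 - 1)) = 48858*(1/8664) - 1119*(-56 - 1)/(-92 - (-56 - 1)) = 8143/1444 - 1119*(-57/(-92 - 1*(-57))) = 8143/1444 - 1119*(-57/(-92 + 57)) = 8143/1444 - 1119/((-1/57*(-35))) = 8143/1444 - 1119/35/57 = 8143/1444 - 1119*57/35 = 8143/1444 - 63783/35 = -91817647/50540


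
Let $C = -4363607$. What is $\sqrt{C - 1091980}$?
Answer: $i \sqrt{5455587} \approx 2335.7 i$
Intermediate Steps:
$\sqrt{C - 1091980} = \sqrt{-4363607 - 1091980} = \sqrt{-5455587} = i \sqrt{5455587}$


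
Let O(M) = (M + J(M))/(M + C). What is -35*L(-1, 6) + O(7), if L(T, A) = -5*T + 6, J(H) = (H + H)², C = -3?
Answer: -1337/4 ≈ -334.25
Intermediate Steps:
J(H) = 4*H² (J(H) = (2*H)² = 4*H²)
L(T, A) = 6 - 5*T
O(M) = (M + 4*M²)/(-3 + M) (O(M) = (M + 4*M²)/(M - 3) = (M + 4*M²)/(-3 + M))
-35*L(-1, 6) + O(7) = -35*(6 - 5*(-1)) + 7*(1 + 4*7)/(-3 + 7) = -35*(6 + 5) + 7*(1 + 28)/4 = -35*11 + 7*(¼)*29 = -385 + 203/4 = -1337/4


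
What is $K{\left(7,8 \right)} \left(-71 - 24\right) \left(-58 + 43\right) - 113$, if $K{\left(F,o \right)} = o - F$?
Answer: $1312$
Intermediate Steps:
$K{\left(7,8 \right)} \left(-71 - 24\right) \left(-58 + 43\right) - 113 = \left(8 - 7\right) \left(-71 - 24\right) \left(-58 + 43\right) - 113 = \left(8 - 7\right) \left(\left(-95\right) \left(-15\right)\right) - 113 = 1 \cdot 1425 - 113 = 1425 - 113 = 1312$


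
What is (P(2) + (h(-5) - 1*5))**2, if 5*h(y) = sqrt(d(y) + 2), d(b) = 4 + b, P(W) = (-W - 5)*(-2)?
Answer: 2116/25 ≈ 84.640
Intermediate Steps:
P(W) = 10 + 2*W (P(W) = (-5 - W)*(-2) = 10 + 2*W)
h(y) = sqrt(6 + y)/5 (h(y) = sqrt((4 + y) + 2)/5 = sqrt(6 + y)/5)
(P(2) + (h(-5) - 1*5))**2 = ((10 + 2*2) + (sqrt(6 - 5)/5 - 1*5))**2 = ((10 + 4) + (sqrt(1)/5 - 5))**2 = (14 + ((1/5)*1 - 5))**2 = (14 + (1/5 - 5))**2 = (14 - 24/5)**2 = (46/5)**2 = 2116/25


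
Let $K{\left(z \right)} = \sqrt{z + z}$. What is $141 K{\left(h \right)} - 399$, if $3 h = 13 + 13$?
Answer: $-399 + 94 \sqrt{39} \approx 188.03$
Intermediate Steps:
$h = \frac{26}{3}$ ($h = \frac{13 + 13}{3} = \frac{1}{3} \cdot 26 = \frac{26}{3} \approx 8.6667$)
$K{\left(z \right)} = \sqrt{2} \sqrt{z}$ ($K{\left(z \right)} = \sqrt{2 z} = \sqrt{2} \sqrt{z}$)
$141 K{\left(h \right)} - 399 = 141 \sqrt{2} \sqrt{\frac{26}{3}} - 399 = 141 \sqrt{2} \frac{\sqrt{78}}{3} - 399 = 141 \frac{2 \sqrt{39}}{3} - 399 = 94 \sqrt{39} - 399 = -399 + 94 \sqrt{39}$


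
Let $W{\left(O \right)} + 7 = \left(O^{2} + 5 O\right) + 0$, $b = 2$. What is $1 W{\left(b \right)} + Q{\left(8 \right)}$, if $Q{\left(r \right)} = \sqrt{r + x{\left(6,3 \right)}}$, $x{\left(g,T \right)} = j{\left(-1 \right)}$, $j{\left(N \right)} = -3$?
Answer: $7 + \sqrt{5} \approx 9.2361$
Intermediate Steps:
$W{\left(O \right)} = -7 + O^{2} + 5 O$ ($W{\left(O \right)} = -7 + \left(\left(O^{2} + 5 O\right) + 0\right) = -7 + \left(O^{2} + 5 O\right) = -7 + O^{2} + 5 O$)
$x{\left(g,T \right)} = -3$
$Q{\left(r \right)} = \sqrt{-3 + r}$ ($Q{\left(r \right)} = \sqrt{r - 3} = \sqrt{-3 + r}$)
$1 W{\left(b \right)} + Q{\left(8 \right)} = 1 \left(-7 + 2^{2} + 5 \cdot 2\right) + \sqrt{-3 + 8} = 1 \left(-7 + 4 + 10\right) + \sqrt{5} = 1 \cdot 7 + \sqrt{5} = 7 + \sqrt{5}$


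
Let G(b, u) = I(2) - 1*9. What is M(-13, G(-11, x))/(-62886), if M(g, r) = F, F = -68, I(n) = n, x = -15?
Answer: 34/31443 ≈ 0.0010813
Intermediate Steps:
G(b, u) = -7 (G(b, u) = 2 - 1*9 = 2 - 9 = -7)
M(g, r) = -68
M(-13, G(-11, x))/(-62886) = -68/(-62886) = -68*(-1/62886) = 34/31443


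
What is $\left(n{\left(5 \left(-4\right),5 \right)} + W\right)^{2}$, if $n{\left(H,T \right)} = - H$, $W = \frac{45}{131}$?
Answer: $\frac{7102225}{17161} \approx 413.86$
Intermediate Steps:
$W = \frac{45}{131}$ ($W = 45 \cdot \frac{1}{131} = \frac{45}{131} \approx 0.34351$)
$\left(n{\left(5 \left(-4\right),5 \right)} + W\right)^{2} = \left(- 5 \left(-4\right) + \frac{45}{131}\right)^{2} = \left(\left(-1\right) \left(-20\right) + \frac{45}{131}\right)^{2} = \left(20 + \frac{45}{131}\right)^{2} = \left(\frac{2665}{131}\right)^{2} = \frac{7102225}{17161}$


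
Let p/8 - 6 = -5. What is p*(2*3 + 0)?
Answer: 48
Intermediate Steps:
p = 8 (p = 48 + 8*(-5) = 48 - 40 = 8)
p*(2*3 + 0) = 8*(2*3 + 0) = 8*(6 + 0) = 8*6 = 48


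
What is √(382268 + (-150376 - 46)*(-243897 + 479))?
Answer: 2*√9153951166 ≈ 1.9135e+5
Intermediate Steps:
√(382268 + (-150376 - 46)*(-243897 + 479)) = √(382268 - 150422*(-243418)) = √(382268 + 36615422396) = √36615804664 = 2*√9153951166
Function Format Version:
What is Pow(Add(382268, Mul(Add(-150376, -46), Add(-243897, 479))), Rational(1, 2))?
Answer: Mul(2, Pow(9153951166, Rational(1, 2))) ≈ 1.9135e+5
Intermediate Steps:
Pow(Add(382268, Mul(Add(-150376, -46), Add(-243897, 479))), Rational(1, 2)) = Pow(Add(382268, Mul(-150422, -243418)), Rational(1, 2)) = Pow(Add(382268, 36615422396), Rational(1, 2)) = Pow(36615804664, Rational(1, 2)) = Mul(2, Pow(9153951166, Rational(1, 2)))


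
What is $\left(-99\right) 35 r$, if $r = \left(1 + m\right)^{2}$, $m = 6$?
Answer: $-169785$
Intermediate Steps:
$r = 49$ ($r = \left(1 + 6\right)^{2} = 7^{2} = 49$)
$\left(-99\right) 35 r = \left(-99\right) 35 \cdot 49 = \left(-3465\right) 49 = -169785$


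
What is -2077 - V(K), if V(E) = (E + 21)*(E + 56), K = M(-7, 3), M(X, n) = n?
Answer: -3493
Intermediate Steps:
K = 3
V(E) = (21 + E)*(56 + E)
-2077 - V(K) = -2077 - (1176 + 3² + 77*3) = -2077 - (1176 + 9 + 231) = -2077 - 1*1416 = -2077 - 1416 = -3493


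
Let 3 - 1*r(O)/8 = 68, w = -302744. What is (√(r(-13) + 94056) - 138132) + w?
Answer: -440876 + 4*√5846 ≈ -4.4057e+5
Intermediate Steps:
r(O) = -520 (r(O) = 24 - 8*68 = 24 - 544 = -520)
(√(r(-13) + 94056) - 138132) + w = (√(-520 + 94056) - 138132) - 302744 = (√93536 - 138132) - 302744 = (4*√5846 - 138132) - 302744 = (-138132 + 4*√5846) - 302744 = -440876 + 4*√5846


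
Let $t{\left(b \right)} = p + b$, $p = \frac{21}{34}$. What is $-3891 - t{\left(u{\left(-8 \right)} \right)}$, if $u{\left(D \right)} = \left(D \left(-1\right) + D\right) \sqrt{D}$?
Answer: $- \frac{132315}{34} \approx -3891.6$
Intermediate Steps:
$p = \frac{21}{34}$ ($p = 21 \cdot \frac{1}{34} = \frac{21}{34} \approx 0.61765$)
$u{\left(D \right)} = 0$ ($u{\left(D \right)} = \left(- D + D\right) \sqrt{D} = 0 \sqrt{D} = 0$)
$t{\left(b \right)} = \frac{21}{34} + b$
$-3891 - t{\left(u{\left(-8 \right)} \right)} = -3891 - \left(\frac{21}{34} + 0\right) = -3891 - \frac{21}{34} = - \frac{132315}{34}$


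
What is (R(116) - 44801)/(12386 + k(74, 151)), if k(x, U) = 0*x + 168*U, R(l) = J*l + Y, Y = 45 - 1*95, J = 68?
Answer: -36963/37754 ≈ -0.97905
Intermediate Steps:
Y = -50 (Y = 45 - 95 = -50)
R(l) = -50 + 68*l (R(l) = 68*l - 50 = -50 + 68*l)
k(x, U) = 168*U (k(x, U) = 0 + 168*U = 168*U)
(R(116) - 44801)/(12386 + k(74, 151)) = ((-50 + 68*116) - 44801)/(12386 + 168*151) = ((-50 + 7888) - 44801)/(12386 + 25368) = (7838 - 44801)/37754 = -36963*1/37754 = -36963/37754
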